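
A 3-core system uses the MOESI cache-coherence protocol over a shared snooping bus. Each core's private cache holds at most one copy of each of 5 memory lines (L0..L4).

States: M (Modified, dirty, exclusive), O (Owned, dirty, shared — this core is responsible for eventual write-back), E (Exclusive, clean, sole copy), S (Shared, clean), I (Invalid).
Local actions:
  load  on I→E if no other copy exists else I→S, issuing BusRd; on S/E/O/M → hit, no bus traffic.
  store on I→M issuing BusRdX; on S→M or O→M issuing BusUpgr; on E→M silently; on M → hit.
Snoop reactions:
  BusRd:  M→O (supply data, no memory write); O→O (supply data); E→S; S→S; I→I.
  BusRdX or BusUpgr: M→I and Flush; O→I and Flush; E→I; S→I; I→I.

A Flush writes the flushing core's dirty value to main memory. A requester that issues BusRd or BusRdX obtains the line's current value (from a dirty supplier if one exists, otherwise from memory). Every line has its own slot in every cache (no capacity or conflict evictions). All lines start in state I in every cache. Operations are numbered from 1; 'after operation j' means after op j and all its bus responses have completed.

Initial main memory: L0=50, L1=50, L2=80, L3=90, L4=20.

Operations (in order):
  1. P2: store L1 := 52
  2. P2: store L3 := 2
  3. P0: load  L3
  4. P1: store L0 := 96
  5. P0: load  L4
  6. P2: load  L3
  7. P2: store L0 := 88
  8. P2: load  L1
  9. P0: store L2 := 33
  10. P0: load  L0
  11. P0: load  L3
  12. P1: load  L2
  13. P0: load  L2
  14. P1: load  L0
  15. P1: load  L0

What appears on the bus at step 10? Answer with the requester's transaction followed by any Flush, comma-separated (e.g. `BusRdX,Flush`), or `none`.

bus = BusRd

1. P2: store L1 := 52  bus=[BusRdX]  L1: P0=I P1=I P2=M  mem[L1]=50
2. P2: store L3 := 2  bus=[BusRdX]  L3: P0=I P1=I P2=M  mem[L3]=90
3. P0: load  L3  bus=[BusRd]  L3: P0=S P1=I P2=O  mem[L3]=90
4. P1: store L0 := 96  bus=[BusRdX]  L0: P0=I P1=M P2=I  mem[L0]=50
5. P0: load  L4  bus=[BusRd]  L4: P0=E P1=I P2=I  mem[L4]=20
6. P2: load  L3  bus=[-]  L3: P0=S P1=I P2=O  mem[L3]=90
7. P2: store L0 := 88  bus=[BusRdX,Flush]  L0: P0=I P1=I P2=M  mem[L0]=96
8. P2: load  L1  bus=[-]  L1: P0=I P1=I P2=M  mem[L1]=50
9. P0: store L2 := 33  bus=[BusRdX]  L2: P0=M P1=I P2=I  mem[L2]=80
10. P0: load  L0  bus=[BusRd]  L0: P0=S P1=I P2=O  mem[L0]=96
11. P0: load  L3  bus=[-]  L3: P0=S P1=I P2=O  mem[L3]=90
12. P1: load  L2  bus=[BusRd]  L2: P0=O P1=S P2=I  mem[L2]=80
13. P0: load  L2  bus=[-]  L2: P0=O P1=S P2=I  mem[L2]=80
14. P1: load  L0  bus=[BusRd]  L0: P0=S P1=S P2=O  mem[L0]=96
15. P1: load  L0  bus=[-]  L0: P0=S P1=S P2=O  mem[L0]=96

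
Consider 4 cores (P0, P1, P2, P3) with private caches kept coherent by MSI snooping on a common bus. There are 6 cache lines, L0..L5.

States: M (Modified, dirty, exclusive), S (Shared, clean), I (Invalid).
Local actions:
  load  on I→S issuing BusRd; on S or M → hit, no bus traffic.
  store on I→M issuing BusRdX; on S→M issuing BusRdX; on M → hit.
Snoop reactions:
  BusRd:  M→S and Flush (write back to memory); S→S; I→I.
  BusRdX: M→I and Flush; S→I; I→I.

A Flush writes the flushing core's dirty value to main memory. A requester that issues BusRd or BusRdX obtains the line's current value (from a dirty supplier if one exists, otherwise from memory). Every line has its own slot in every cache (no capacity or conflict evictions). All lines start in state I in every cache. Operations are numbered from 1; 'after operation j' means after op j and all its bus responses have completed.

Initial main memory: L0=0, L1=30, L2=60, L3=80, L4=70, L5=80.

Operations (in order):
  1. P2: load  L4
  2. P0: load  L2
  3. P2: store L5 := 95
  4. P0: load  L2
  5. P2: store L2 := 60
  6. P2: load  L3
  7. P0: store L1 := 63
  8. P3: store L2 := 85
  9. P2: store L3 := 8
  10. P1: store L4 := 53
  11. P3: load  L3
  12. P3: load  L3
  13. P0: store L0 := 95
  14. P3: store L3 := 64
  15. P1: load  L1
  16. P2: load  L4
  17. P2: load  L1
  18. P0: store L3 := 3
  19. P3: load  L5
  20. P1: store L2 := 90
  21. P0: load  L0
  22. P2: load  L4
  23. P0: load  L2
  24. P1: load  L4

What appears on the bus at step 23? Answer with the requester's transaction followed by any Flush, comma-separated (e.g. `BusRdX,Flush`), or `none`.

bus = BusRd,Flush

[1] P2: load  L4 | P0:I, P1:I, P2:S(70), P3:I | bus: BusRd
[2] P0: load  L2 | P0:S(60), P1:I, P2:I, P3:I | bus: BusRd
[3] P2: store L5 := 95 | P0:I, P1:I, P2:M(95), P3:I | bus: BusRdX
[4] P0: load  L2 | P0:S(60), P1:I, P2:I, P3:I | bus: none
[5] P2: store L2 := 60 | P0:I, P1:I, P2:M(60), P3:I | bus: BusRdX
[6] P2: load  L3 | P0:I, P1:I, P2:S(80), P3:I | bus: BusRd
[7] P0: store L1 := 63 | P0:M(63), P1:I, P2:I, P3:I | bus: BusRdX
[8] P3: store L2 := 85 | P0:I, P1:I, P2:I, P3:M(85) | bus: BusRdX,Flush
[9] P2: store L3 := 8 | P0:I, P1:I, P2:M(8), P3:I | bus: BusRdX
[10] P1: store L4 := 53 | P0:I, P1:M(53), P2:I, P3:I | bus: BusRdX
[11] P3: load  L3 | P0:I, P1:I, P2:S(8), P3:S(8) | bus: BusRd,Flush
[12] P3: load  L3 | P0:I, P1:I, P2:S(8), P3:S(8) | bus: none
[13] P0: store L0 := 95 | P0:M(95), P1:I, P2:I, P3:I | bus: BusRdX
[14] P3: store L3 := 64 | P0:I, P1:I, P2:I, P3:M(64) | bus: BusRdX
[15] P1: load  L1 | P0:S(63), P1:S(63), P2:I, P3:I | bus: BusRd,Flush
[16] P2: load  L4 | P0:I, P1:S(53), P2:S(53), P3:I | bus: BusRd,Flush
[17] P2: load  L1 | P0:S(63), P1:S(63), P2:S(63), P3:I | bus: BusRd
[18] P0: store L3 := 3 | P0:M(3), P1:I, P2:I, P3:I | bus: BusRdX,Flush
[19] P3: load  L5 | P0:I, P1:I, P2:S(95), P3:S(95) | bus: BusRd,Flush
[20] P1: store L2 := 90 | P0:I, P1:M(90), P2:I, P3:I | bus: BusRdX,Flush
[21] P0: load  L0 | P0:M(95), P1:I, P2:I, P3:I | bus: none
[22] P2: load  L4 | P0:I, P1:S(53), P2:S(53), P3:I | bus: none
[23] P0: load  L2 | P0:S(90), P1:S(90), P2:I, P3:I | bus: BusRd,Flush
[24] P1: load  L4 | P0:I, P1:S(53), P2:S(53), P3:I | bus: none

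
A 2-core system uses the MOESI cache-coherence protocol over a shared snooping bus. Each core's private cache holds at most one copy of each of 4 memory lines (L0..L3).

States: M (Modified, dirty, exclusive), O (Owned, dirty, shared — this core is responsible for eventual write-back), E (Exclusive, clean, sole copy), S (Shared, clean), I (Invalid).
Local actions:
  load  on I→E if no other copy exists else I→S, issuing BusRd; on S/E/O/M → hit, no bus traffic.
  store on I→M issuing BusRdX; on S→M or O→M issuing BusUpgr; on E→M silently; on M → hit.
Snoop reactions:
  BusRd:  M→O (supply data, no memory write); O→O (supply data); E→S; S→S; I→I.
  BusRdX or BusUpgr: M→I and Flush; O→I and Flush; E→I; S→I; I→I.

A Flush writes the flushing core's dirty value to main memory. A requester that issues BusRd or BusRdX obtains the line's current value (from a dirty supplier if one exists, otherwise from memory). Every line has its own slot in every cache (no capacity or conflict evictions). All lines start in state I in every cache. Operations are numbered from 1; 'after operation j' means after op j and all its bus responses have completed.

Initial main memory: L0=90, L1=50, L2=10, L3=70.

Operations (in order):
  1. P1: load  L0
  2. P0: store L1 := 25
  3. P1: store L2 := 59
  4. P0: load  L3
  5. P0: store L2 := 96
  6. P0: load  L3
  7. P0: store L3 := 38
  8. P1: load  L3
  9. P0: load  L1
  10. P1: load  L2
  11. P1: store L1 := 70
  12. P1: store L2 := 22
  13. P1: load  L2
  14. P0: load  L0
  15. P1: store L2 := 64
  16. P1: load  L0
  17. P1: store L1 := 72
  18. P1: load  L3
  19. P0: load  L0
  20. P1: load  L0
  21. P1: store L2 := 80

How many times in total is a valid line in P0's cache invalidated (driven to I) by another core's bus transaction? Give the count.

step 1: P1: load  L0  ⟶  IE  (L0)  txn=BusRd  M[L0]=90
step 2: P0: store L1 := 25  ⟶  MI  (L1)  txn=BusRdX  M[L1]=50
step 3: P1: store L2 := 59  ⟶  IM  (L2)  txn=BusRdX  M[L2]=10
step 4: P0: load  L3  ⟶  EI  (L3)  txn=BusRd  M[L3]=70
step 5: P0: store L2 := 96  ⟶  MI  (L2)  txn=BusRdX+Flush  M[L2]=59
step 6: P0: load  L3  ⟶  EI  (L3)  txn=∅  M[L3]=70
step 7: P0: store L3 := 38  ⟶  MI  (L3)  txn=∅  M[L3]=70
step 8: P1: load  L3  ⟶  OS  (L3)  txn=BusRd  M[L3]=70
step 9: P0: load  L1  ⟶  MI  (L1)  txn=∅  M[L1]=50
step 10: P1: load  L2  ⟶  OS  (L2)  txn=BusRd  M[L2]=59
step 11: P1: store L1 := 70  ⟶  IM  (L1)  txn=BusRdX+Flush  M[L1]=25
step 12: P1: store L2 := 22  ⟶  IM  (L2)  txn=BusUpgr+Flush  M[L2]=96
step 13: P1: load  L2  ⟶  IM  (L2)  txn=∅  M[L2]=96
step 14: P0: load  L0  ⟶  SS  (L0)  txn=BusRd  M[L0]=90
step 15: P1: store L2 := 64  ⟶  IM  (L2)  txn=∅  M[L2]=96
step 16: P1: load  L0  ⟶  SS  (L0)  txn=∅  M[L0]=90
step 17: P1: store L1 := 72  ⟶  IM  (L1)  txn=∅  M[L1]=25
step 18: P1: load  L3  ⟶  OS  (L3)  txn=∅  M[L3]=70
step 19: P0: load  L0  ⟶  SS  (L0)  txn=∅  M[L0]=90
step 20: P1: load  L0  ⟶  SS  (L0)  txn=∅  M[L0]=90
step 21: P1: store L2 := 80  ⟶  IM  (L2)  txn=∅  M[L2]=96

invalidations = 2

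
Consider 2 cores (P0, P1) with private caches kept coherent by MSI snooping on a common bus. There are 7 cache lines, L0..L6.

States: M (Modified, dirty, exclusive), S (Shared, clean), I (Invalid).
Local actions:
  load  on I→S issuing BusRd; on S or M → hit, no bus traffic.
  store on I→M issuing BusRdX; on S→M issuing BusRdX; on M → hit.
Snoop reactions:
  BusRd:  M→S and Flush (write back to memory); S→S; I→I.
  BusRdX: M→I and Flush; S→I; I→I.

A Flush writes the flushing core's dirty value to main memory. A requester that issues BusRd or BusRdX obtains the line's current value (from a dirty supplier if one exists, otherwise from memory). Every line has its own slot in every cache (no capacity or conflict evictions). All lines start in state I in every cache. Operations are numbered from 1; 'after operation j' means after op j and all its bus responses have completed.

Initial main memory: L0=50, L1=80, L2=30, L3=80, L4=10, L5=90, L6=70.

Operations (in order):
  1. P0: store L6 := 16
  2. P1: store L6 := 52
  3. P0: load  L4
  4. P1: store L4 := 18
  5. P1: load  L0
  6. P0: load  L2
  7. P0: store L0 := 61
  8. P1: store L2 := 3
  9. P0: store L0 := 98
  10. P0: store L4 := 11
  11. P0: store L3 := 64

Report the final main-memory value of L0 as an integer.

memory[L0] = 50

  op1 P0: store L6 := 16 → M/I on L6; bus BusRdX; mem=70
  op2 P1: store L6 := 52 → I/M on L6; bus BusRdX Flush; mem=16
  op3 P0: load  L4 → S/I on L4; bus BusRd; mem=10
  op4 P1: store L4 := 18 → I/M on L4; bus BusRdX; mem=10
  op5 P1: load  L0 → I/S on L0; bus BusRd; mem=50
  op6 P0: load  L2 → S/I on L2; bus BusRd; mem=30
  op7 P0: store L0 := 61 → M/I on L0; bus BusRdX; mem=50
  op8 P1: store L2 := 3 → I/M on L2; bus BusRdX; mem=30
  op9 P0: store L0 := 98 → M/I on L0; bus (none); mem=50
  op10 P0: store L4 := 11 → M/I on L4; bus BusRdX Flush; mem=18
  op11 P0: store L3 := 64 → M/I on L3; bus BusRdX; mem=80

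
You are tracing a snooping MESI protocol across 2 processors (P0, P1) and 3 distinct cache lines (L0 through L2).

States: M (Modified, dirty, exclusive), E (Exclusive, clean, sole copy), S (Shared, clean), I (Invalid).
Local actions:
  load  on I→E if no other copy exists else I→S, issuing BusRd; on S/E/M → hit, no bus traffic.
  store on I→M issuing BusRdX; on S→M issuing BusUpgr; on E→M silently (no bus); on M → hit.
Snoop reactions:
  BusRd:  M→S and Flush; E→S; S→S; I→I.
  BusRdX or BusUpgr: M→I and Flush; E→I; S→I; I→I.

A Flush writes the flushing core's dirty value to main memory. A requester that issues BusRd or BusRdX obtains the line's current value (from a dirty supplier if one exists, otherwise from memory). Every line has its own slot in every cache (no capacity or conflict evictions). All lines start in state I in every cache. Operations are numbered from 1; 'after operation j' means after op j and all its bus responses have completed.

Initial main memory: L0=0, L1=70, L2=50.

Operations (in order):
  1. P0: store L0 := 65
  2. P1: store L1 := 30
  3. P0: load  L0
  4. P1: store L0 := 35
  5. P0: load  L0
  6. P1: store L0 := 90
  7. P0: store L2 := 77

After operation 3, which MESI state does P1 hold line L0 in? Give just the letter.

step 1: P0: store L0 := 65  ⟶  MI  (L0)  txn=BusRdX  M[L0]=0
step 2: P1: store L1 := 30  ⟶  IM  (L1)  txn=BusRdX  M[L1]=70
step 3: P0: load  L0  ⟶  MI  (L0)  txn=∅  M[L0]=0
step 4: P1: store L0 := 35  ⟶  IM  (L0)  txn=BusRdX+Flush  M[L0]=65
step 5: P0: load  L0  ⟶  SS  (L0)  txn=BusRd+Flush  M[L0]=35
step 6: P1: store L0 := 90  ⟶  IM  (L0)  txn=BusUpgr  M[L0]=35
step 7: P0: store L2 := 77  ⟶  MI  (L2)  txn=BusRdX  M[L2]=50

state = I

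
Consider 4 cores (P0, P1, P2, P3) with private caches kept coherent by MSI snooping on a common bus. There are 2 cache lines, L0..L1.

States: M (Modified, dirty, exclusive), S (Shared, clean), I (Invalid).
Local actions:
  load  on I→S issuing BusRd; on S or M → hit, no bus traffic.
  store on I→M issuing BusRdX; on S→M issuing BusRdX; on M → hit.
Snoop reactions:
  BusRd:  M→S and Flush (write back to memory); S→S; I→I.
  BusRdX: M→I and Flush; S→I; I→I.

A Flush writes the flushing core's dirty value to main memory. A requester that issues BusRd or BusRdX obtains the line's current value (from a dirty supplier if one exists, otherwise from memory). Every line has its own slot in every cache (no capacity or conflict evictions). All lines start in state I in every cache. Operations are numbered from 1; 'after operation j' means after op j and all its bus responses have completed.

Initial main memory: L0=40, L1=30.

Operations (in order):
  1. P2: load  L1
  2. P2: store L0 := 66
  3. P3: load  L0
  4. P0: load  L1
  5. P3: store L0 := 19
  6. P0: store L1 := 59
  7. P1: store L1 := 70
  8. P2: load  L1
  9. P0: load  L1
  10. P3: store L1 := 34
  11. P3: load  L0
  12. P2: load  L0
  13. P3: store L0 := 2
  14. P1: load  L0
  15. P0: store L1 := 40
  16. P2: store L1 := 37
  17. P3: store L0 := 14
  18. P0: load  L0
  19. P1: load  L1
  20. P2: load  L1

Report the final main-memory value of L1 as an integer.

memory[L1] = 37

1. P2: load  L1  bus=[BusRd]  L1: P0=I P1=I P2=S P3=I  mem[L1]=30
2. P2: store L0 := 66  bus=[BusRdX]  L0: P0=I P1=I P2=M P3=I  mem[L0]=40
3. P3: load  L0  bus=[BusRd,Flush]  L0: P0=I P1=I P2=S P3=S  mem[L0]=66
4. P0: load  L1  bus=[BusRd]  L1: P0=S P1=I P2=S P3=I  mem[L1]=30
5. P3: store L0 := 19  bus=[BusRdX]  L0: P0=I P1=I P2=I P3=M  mem[L0]=66
6. P0: store L1 := 59  bus=[BusRdX]  L1: P0=M P1=I P2=I P3=I  mem[L1]=30
7. P1: store L1 := 70  bus=[BusRdX,Flush]  L1: P0=I P1=M P2=I P3=I  mem[L1]=59
8. P2: load  L1  bus=[BusRd,Flush]  L1: P0=I P1=S P2=S P3=I  mem[L1]=70
9. P0: load  L1  bus=[BusRd]  L1: P0=S P1=S P2=S P3=I  mem[L1]=70
10. P3: store L1 := 34  bus=[BusRdX]  L1: P0=I P1=I P2=I P3=M  mem[L1]=70
11. P3: load  L0  bus=[-]  L0: P0=I P1=I P2=I P3=M  mem[L0]=66
12. P2: load  L0  bus=[BusRd,Flush]  L0: P0=I P1=I P2=S P3=S  mem[L0]=19
13. P3: store L0 := 2  bus=[BusRdX]  L0: P0=I P1=I P2=I P3=M  mem[L0]=19
14. P1: load  L0  bus=[BusRd,Flush]  L0: P0=I P1=S P2=I P3=S  mem[L0]=2
15. P0: store L1 := 40  bus=[BusRdX,Flush]  L1: P0=M P1=I P2=I P3=I  mem[L1]=34
16. P2: store L1 := 37  bus=[BusRdX,Flush]  L1: P0=I P1=I P2=M P3=I  mem[L1]=40
17. P3: store L0 := 14  bus=[BusRdX]  L0: P0=I P1=I P2=I P3=M  mem[L0]=2
18. P0: load  L0  bus=[BusRd,Flush]  L0: P0=S P1=I P2=I P3=S  mem[L0]=14
19. P1: load  L1  bus=[BusRd,Flush]  L1: P0=I P1=S P2=S P3=I  mem[L1]=37
20. P2: load  L1  bus=[-]  L1: P0=I P1=S P2=S P3=I  mem[L1]=37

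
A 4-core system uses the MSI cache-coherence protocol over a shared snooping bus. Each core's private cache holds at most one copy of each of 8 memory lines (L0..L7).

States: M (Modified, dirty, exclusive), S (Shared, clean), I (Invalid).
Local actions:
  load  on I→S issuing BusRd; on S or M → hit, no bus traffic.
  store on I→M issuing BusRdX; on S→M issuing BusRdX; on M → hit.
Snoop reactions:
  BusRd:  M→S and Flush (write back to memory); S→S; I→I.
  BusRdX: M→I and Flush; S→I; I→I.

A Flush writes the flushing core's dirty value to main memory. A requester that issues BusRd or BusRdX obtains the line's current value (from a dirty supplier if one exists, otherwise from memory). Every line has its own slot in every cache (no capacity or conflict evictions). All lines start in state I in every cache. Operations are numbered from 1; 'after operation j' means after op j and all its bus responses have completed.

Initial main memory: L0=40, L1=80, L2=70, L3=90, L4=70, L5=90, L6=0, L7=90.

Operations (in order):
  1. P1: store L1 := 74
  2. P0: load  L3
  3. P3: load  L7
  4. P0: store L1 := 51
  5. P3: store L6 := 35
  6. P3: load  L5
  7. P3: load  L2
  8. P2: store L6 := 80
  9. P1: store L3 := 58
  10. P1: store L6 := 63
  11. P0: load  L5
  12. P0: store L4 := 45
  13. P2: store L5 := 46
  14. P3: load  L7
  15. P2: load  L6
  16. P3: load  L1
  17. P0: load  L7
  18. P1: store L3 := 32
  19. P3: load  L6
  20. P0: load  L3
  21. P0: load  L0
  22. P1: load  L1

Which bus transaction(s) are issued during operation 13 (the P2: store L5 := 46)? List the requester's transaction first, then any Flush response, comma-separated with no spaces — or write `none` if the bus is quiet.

  op1 P1: store L1 := 74 → I/M/I/I on L1; bus BusRdX; mem=80
  op2 P0: load  L3 → S/I/I/I on L3; bus BusRd; mem=90
  op3 P3: load  L7 → I/I/I/S on L7; bus BusRd; mem=90
  op4 P0: store L1 := 51 → M/I/I/I on L1; bus BusRdX Flush; mem=74
  op5 P3: store L6 := 35 → I/I/I/M on L6; bus BusRdX; mem=0
  op6 P3: load  L5 → I/I/I/S on L5; bus BusRd; mem=90
  op7 P3: load  L2 → I/I/I/S on L2; bus BusRd; mem=70
  op8 P2: store L6 := 80 → I/I/M/I on L6; bus BusRdX Flush; mem=35
  op9 P1: store L3 := 58 → I/M/I/I on L3; bus BusRdX; mem=90
  op10 P1: store L6 := 63 → I/M/I/I on L6; bus BusRdX Flush; mem=80
  op11 P0: load  L5 → S/I/I/S on L5; bus BusRd; mem=90
  op12 P0: store L4 := 45 → M/I/I/I on L4; bus BusRdX; mem=70
  op13 P2: store L5 := 46 → I/I/M/I on L5; bus BusRdX; mem=90
  op14 P3: load  L7 → I/I/I/S on L7; bus (none); mem=90
  op15 P2: load  L6 → I/S/S/I on L6; bus BusRd Flush; mem=63
  op16 P3: load  L1 → S/I/I/S on L1; bus BusRd Flush; mem=51
  op17 P0: load  L7 → S/I/I/S on L7; bus BusRd; mem=90
  op18 P1: store L3 := 32 → I/M/I/I on L3; bus (none); mem=90
  op19 P3: load  L6 → I/S/S/S on L6; bus BusRd; mem=63
  op20 P0: load  L3 → S/S/I/I on L3; bus BusRd Flush; mem=32
  op21 P0: load  L0 → S/I/I/I on L0; bus BusRd; mem=40
  op22 P1: load  L1 → S/S/I/S on L1; bus BusRd; mem=51

bus = BusRdX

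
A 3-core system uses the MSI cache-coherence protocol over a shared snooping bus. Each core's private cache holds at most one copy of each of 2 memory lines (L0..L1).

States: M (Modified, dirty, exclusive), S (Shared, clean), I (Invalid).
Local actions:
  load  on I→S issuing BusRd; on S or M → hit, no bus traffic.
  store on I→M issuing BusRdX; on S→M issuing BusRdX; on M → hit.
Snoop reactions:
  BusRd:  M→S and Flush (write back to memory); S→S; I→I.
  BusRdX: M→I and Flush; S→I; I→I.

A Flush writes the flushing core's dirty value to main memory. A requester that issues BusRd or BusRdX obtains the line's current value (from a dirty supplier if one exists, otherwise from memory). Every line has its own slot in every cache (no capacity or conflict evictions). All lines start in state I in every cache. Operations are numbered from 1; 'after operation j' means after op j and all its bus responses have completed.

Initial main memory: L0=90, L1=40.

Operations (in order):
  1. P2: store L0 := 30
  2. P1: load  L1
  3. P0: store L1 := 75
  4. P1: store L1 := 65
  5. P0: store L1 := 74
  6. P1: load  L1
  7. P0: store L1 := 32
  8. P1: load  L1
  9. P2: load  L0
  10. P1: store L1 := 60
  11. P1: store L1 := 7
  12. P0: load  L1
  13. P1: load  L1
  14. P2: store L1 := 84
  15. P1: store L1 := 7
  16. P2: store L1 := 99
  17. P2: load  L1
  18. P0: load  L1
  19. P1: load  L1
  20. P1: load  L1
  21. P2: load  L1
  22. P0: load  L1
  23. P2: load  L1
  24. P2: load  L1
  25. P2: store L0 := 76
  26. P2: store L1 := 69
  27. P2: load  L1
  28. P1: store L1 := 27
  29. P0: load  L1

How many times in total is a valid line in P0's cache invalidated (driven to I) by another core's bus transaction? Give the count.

[1] P2: store L0 := 30 | P0:I, P1:I, P2:M(30) | bus: BusRdX
[2] P1: load  L1 | P0:I, P1:S(40), P2:I | bus: BusRd
[3] P0: store L1 := 75 | P0:M(75), P1:I, P2:I | bus: BusRdX
[4] P1: store L1 := 65 | P0:I, P1:M(65), P2:I | bus: BusRdX,Flush
[5] P0: store L1 := 74 | P0:M(74), P1:I, P2:I | bus: BusRdX,Flush
[6] P1: load  L1 | P0:S(74), P1:S(74), P2:I | bus: BusRd,Flush
[7] P0: store L1 := 32 | P0:M(32), P1:I, P2:I | bus: BusRdX
[8] P1: load  L1 | P0:S(32), P1:S(32), P2:I | bus: BusRd,Flush
[9] P2: load  L0 | P0:I, P1:I, P2:M(30) | bus: none
[10] P1: store L1 := 60 | P0:I, P1:M(60), P2:I | bus: BusRdX
[11] P1: store L1 := 7 | P0:I, P1:M(7), P2:I | bus: none
[12] P0: load  L1 | P0:S(7), P1:S(7), P2:I | bus: BusRd,Flush
[13] P1: load  L1 | P0:S(7), P1:S(7), P2:I | bus: none
[14] P2: store L1 := 84 | P0:I, P1:I, P2:M(84) | bus: BusRdX
[15] P1: store L1 := 7 | P0:I, P1:M(7), P2:I | bus: BusRdX,Flush
[16] P2: store L1 := 99 | P0:I, P1:I, P2:M(99) | bus: BusRdX,Flush
[17] P2: load  L1 | P0:I, P1:I, P2:M(99) | bus: none
[18] P0: load  L1 | P0:S(99), P1:I, P2:S(99) | bus: BusRd,Flush
[19] P1: load  L1 | P0:S(99), P1:S(99), P2:S(99) | bus: BusRd
[20] P1: load  L1 | P0:S(99), P1:S(99), P2:S(99) | bus: none
[21] P2: load  L1 | P0:S(99), P1:S(99), P2:S(99) | bus: none
[22] P0: load  L1 | P0:S(99), P1:S(99), P2:S(99) | bus: none
[23] P2: load  L1 | P0:S(99), P1:S(99), P2:S(99) | bus: none
[24] P2: load  L1 | P0:S(99), P1:S(99), P2:S(99) | bus: none
[25] P2: store L0 := 76 | P0:I, P1:I, P2:M(76) | bus: none
[26] P2: store L1 := 69 | P0:I, P1:I, P2:M(69) | bus: BusRdX
[27] P2: load  L1 | P0:I, P1:I, P2:M(69) | bus: none
[28] P1: store L1 := 27 | P0:I, P1:M(27), P2:I | bus: BusRdX,Flush
[29] P0: load  L1 | P0:S(27), P1:S(27), P2:I | bus: BusRd,Flush

invalidations = 4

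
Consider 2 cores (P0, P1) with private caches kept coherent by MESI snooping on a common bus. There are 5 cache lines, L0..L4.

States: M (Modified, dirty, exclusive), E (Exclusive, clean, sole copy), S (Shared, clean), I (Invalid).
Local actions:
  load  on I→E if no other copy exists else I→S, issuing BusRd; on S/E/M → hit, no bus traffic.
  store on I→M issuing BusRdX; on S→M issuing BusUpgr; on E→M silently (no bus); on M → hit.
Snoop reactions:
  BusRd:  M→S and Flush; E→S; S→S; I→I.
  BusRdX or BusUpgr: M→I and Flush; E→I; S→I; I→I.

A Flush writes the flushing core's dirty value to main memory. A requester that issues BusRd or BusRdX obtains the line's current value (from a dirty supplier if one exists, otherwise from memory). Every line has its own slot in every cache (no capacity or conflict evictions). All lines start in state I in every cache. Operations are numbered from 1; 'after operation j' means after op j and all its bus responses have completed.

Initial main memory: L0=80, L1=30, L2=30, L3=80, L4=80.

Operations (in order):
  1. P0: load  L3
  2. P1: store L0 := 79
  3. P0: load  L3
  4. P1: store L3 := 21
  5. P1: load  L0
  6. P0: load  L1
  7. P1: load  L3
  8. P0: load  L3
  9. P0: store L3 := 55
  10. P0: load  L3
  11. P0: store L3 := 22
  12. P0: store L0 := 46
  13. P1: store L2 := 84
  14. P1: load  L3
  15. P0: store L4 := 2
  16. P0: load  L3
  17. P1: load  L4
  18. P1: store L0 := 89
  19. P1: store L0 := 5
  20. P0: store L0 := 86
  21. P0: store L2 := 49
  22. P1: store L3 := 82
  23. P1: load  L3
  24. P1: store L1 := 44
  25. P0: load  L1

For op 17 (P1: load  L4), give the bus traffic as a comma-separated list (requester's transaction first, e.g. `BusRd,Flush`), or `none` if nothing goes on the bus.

bus = BusRd,Flush

[1] P0: load  L3 | P0:E(80), P1:I | bus: BusRd
[2] P1: store L0 := 79 | P0:I, P1:M(79) | bus: BusRdX
[3] P0: load  L3 | P0:E(80), P1:I | bus: none
[4] P1: store L3 := 21 | P0:I, P1:M(21) | bus: BusRdX
[5] P1: load  L0 | P0:I, P1:M(79) | bus: none
[6] P0: load  L1 | P0:E(30), P1:I | bus: BusRd
[7] P1: load  L3 | P0:I, P1:M(21) | bus: none
[8] P0: load  L3 | P0:S(21), P1:S(21) | bus: BusRd,Flush
[9] P0: store L3 := 55 | P0:M(55), P1:I | bus: BusUpgr
[10] P0: load  L3 | P0:M(55), P1:I | bus: none
[11] P0: store L3 := 22 | P0:M(22), P1:I | bus: none
[12] P0: store L0 := 46 | P0:M(46), P1:I | bus: BusRdX,Flush
[13] P1: store L2 := 84 | P0:I, P1:M(84) | bus: BusRdX
[14] P1: load  L3 | P0:S(22), P1:S(22) | bus: BusRd,Flush
[15] P0: store L4 := 2 | P0:M(2), P1:I | bus: BusRdX
[16] P0: load  L3 | P0:S(22), P1:S(22) | bus: none
[17] P1: load  L4 | P0:S(2), P1:S(2) | bus: BusRd,Flush
[18] P1: store L0 := 89 | P0:I, P1:M(89) | bus: BusRdX,Flush
[19] P1: store L0 := 5 | P0:I, P1:M(5) | bus: none
[20] P0: store L0 := 86 | P0:M(86), P1:I | bus: BusRdX,Flush
[21] P0: store L2 := 49 | P0:M(49), P1:I | bus: BusRdX,Flush
[22] P1: store L3 := 82 | P0:I, P1:M(82) | bus: BusUpgr
[23] P1: load  L3 | P0:I, P1:M(82) | bus: none
[24] P1: store L1 := 44 | P0:I, P1:M(44) | bus: BusRdX
[25] P0: load  L1 | P0:S(44), P1:S(44) | bus: BusRd,Flush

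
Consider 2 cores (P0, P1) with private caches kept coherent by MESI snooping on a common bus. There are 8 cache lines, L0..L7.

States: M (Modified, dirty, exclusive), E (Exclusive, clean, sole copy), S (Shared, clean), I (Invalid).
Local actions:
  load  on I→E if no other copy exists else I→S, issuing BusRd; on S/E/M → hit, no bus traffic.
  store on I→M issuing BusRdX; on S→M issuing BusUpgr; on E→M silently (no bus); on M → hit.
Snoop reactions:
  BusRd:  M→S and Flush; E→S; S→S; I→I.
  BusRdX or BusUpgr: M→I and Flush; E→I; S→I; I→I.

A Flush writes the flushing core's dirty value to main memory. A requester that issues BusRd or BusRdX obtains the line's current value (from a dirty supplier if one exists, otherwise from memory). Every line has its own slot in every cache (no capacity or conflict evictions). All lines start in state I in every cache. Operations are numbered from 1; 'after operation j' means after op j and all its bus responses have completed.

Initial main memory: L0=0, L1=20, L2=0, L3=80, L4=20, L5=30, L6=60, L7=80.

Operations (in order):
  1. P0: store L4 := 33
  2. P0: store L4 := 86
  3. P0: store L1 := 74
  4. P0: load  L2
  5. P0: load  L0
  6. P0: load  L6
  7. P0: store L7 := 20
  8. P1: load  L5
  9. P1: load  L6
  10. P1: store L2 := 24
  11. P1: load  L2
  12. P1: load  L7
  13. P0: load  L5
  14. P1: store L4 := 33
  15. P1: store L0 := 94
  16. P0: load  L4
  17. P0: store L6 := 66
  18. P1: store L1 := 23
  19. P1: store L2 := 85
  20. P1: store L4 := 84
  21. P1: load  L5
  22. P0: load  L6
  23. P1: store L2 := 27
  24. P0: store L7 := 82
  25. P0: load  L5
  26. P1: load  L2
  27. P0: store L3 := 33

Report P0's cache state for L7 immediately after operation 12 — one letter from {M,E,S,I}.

state = S

1. P0: store L4 := 33  bus=[BusRdX]  L4: P0=M P1=I  mem[L4]=20
2. P0: store L4 := 86  bus=[-]  L4: P0=M P1=I  mem[L4]=20
3. P0: store L1 := 74  bus=[BusRdX]  L1: P0=M P1=I  mem[L1]=20
4. P0: load  L2  bus=[BusRd]  L2: P0=E P1=I  mem[L2]=0
5. P0: load  L0  bus=[BusRd]  L0: P0=E P1=I  mem[L0]=0
6. P0: load  L6  bus=[BusRd]  L6: P0=E P1=I  mem[L6]=60
7. P0: store L7 := 20  bus=[BusRdX]  L7: P0=M P1=I  mem[L7]=80
8. P1: load  L5  bus=[BusRd]  L5: P0=I P1=E  mem[L5]=30
9. P1: load  L6  bus=[BusRd]  L6: P0=S P1=S  mem[L6]=60
10. P1: store L2 := 24  bus=[BusRdX]  L2: P0=I P1=M  mem[L2]=0
11. P1: load  L2  bus=[-]  L2: P0=I P1=M  mem[L2]=0
12. P1: load  L7  bus=[BusRd,Flush]  L7: P0=S P1=S  mem[L7]=20
13. P0: load  L5  bus=[BusRd]  L5: P0=S P1=S  mem[L5]=30
14. P1: store L4 := 33  bus=[BusRdX,Flush]  L4: P0=I P1=M  mem[L4]=86
15. P1: store L0 := 94  bus=[BusRdX]  L0: P0=I P1=M  mem[L0]=0
16. P0: load  L4  bus=[BusRd,Flush]  L4: P0=S P1=S  mem[L4]=33
17. P0: store L6 := 66  bus=[BusUpgr]  L6: P0=M P1=I  mem[L6]=60
18. P1: store L1 := 23  bus=[BusRdX,Flush]  L1: P0=I P1=M  mem[L1]=74
19. P1: store L2 := 85  bus=[-]  L2: P0=I P1=M  mem[L2]=0
20. P1: store L4 := 84  bus=[BusUpgr]  L4: P0=I P1=M  mem[L4]=33
21. P1: load  L5  bus=[-]  L5: P0=S P1=S  mem[L5]=30
22. P0: load  L6  bus=[-]  L6: P0=M P1=I  mem[L6]=60
23. P1: store L2 := 27  bus=[-]  L2: P0=I P1=M  mem[L2]=0
24. P0: store L7 := 82  bus=[BusUpgr]  L7: P0=M P1=I  mem[L7]=20
25. P0: load  L5  bus=[-]  L5: P0=S P1=S  mem[L5]=30
26. P1: load  L2  bus=[-]  L2: P0=I P1=M  mem[L2]=0
27. P0: store L3 := 33  bus=[BusRdX]  L3: P0=M P1=I  mem[L3]=80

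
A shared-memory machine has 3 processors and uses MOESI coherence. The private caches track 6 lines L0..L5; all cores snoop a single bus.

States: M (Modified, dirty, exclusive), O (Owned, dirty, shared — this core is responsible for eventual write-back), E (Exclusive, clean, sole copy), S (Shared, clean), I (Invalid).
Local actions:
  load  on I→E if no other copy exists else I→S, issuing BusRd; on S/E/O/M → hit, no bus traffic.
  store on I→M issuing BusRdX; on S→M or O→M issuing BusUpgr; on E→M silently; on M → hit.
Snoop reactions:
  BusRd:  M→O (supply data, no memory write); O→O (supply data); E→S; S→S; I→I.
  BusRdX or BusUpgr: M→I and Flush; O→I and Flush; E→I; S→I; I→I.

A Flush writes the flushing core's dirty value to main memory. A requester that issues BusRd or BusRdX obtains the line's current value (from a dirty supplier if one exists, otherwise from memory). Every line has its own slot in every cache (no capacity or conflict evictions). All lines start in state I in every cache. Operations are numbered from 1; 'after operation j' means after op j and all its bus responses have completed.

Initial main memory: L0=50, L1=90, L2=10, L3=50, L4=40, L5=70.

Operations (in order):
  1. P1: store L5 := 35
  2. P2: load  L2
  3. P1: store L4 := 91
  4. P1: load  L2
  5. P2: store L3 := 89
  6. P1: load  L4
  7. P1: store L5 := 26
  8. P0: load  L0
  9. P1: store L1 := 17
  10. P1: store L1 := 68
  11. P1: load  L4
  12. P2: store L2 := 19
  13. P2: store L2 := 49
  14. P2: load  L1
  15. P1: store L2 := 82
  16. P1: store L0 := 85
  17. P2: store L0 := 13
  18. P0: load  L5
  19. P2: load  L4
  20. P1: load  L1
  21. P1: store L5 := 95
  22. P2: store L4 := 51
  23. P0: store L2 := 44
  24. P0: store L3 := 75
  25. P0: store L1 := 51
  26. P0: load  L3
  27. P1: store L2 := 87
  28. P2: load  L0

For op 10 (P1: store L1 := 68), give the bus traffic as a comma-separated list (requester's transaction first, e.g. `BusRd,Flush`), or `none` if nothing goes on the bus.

bus = none

[1] P1: store L5 := 35 | P0:I, P1:M(35), P2:I | bus: BusRdX
[2] P2: load  L2 | P0:I, P1:I, P2:E(10) | bus: BusRd
[3] P1: store L4 := 91 | P0:I, P1:M(91), P2:I | bus: BusRdX
[4] P1: load  L2 | P0:I, P1:S(10), P2:S(10) | bus: BusRd
[5] P2: store L3 := 89 | P0:I, P1:I, P2:M(89) | bus: BusRdX
[6] P1: load  L4 | P0:I, P1:M(91), P2:I | bus: none
[7] P1: store L5 := 26 | P0:I, P1:M(26), P2:I | bus: none
[8] P0: load  L0 | P0:E(50), P1:I, P2:I | bus: BusRd
[9] P1: store L1 := 17 | P0:I, P1:M(17), P2:I | bus: BusRdX
[10] P1: store L1 := 68 | P0:I, P1:M(68), P2:I | bus: none
[11] P1: load  L4 | P0:I, P1:M(91), P2:I | bus: none
[12] P2: store L2 := 19 | P0:I, P1:I, P2:M(19) | bus: BusUpgr
[13] P2: store L2 := 49 | P0:I, P1:I, P2:M(49) | bus: none
[14] P2: load  L1 | P0:I, P1:O(68), P2:S(68) | bus: BusRd
[15] P1: store L2 := 82 | P0:I, P1:M(82), P2:I | bus: BusRdX,Flush
[16] P1: store L0 := 85 | P0:I, P1:M(85), P2:I | bus: BusRdX
[17] P2: store L0 := 13 | P0:I, P1:I, P2:M(13) | bus: BusRdX,Flush
[18] P0: load  L5 | P0:S(26), P1:O(26), P2:I | bus: BusRd
[19] P2: load  L4 | P0:I, P1:O(91), P2:S(91) | bus: BusRd
[20] P1: load  L1 | P0:I, P1:O(68), P2:S(68) | bus: none
[21] P1: store L5 := 95 | P0:I, P1:M(95), P2:I | bus: BusUpgr
[22] P2: store L4 := 51 | P0:I, P1:I, P2:M(51) | bus: BusUpgr,Flush
[23] P0: store L2 := 44 | P0:M(44), P1:I, P2:I | bus: BusRdX,Flush
[24] P0: store L3 := 75 | P0:M(75), P1:I, P2:I | bus: BusRdX,Flush
[25] P0: store L1 := 51 | P0:M(51), P1:I, P2:I | bus: BusRdX,Flush
[26] P0: load  L3 | P0:M(75), P1:I, P2:I | bus: none
[27] P1: store L2 := 87 | P0:I, P1:M(87), P2:I | bus: BusRdX,Flush
[28] P2: load  L0 | P0:I, P1:I, P2:M(13) | bus: none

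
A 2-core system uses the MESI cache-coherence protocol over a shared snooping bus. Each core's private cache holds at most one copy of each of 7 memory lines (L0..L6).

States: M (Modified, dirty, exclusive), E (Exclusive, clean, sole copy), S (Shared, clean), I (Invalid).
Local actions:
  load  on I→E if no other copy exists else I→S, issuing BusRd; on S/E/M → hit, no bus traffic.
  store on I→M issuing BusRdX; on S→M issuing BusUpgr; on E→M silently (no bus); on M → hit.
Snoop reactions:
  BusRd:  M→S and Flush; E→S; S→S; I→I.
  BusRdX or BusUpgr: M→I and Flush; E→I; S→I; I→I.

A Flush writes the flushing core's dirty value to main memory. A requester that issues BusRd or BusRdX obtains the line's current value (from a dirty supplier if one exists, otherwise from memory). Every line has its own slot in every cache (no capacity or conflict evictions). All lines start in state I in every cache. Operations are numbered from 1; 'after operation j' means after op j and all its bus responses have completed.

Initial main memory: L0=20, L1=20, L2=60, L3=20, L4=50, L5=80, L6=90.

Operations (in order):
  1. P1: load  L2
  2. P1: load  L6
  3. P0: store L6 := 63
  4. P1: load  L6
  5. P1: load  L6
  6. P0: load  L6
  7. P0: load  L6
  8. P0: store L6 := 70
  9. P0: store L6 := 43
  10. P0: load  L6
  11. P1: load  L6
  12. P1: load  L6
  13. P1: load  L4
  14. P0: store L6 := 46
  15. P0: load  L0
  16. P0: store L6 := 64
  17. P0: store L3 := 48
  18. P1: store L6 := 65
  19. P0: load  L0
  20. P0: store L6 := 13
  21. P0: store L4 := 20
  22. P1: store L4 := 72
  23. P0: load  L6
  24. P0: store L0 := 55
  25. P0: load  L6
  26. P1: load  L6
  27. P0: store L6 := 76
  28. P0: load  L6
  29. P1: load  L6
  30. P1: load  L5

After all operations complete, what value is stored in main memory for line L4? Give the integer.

  op1 P1: load  L2 → I/E on L2; bus BusRd; mem=60
  op2 P1: load  L6 → I/E on L6; bus BusRd; mem=90
  op3 P0: store L6 := 63 → M/I on L6; bus BusRdX; mem=90
  op4 P1: load  L6 → S/S on L6; bus BusRd Flush; mem=63
  op5 P1: load  L6 → S/S on L6; bus (none); mem=63
  op6 P0: load  L6 → S/S on L6; bus (none); mem=63
  op7 P0: load  L6 → S/S on L6; bus (none); mem=63
  op8 P0: store L6 := 70 → M/I on L6; bus BusUpgr; mem=63
  op9 P0: store L6 := 43 → M/I on L6; bus (none); mem=63
  op10 P0: load  L6 → M/I on L6; bus (none); mem=63
  op11 P1: load  L6 → S/S on L6; bus BusRd Flush; mem=43
  op12 P1: load  L6 → S/S on L6; bus (none); mem=43
  op13 P1: load  L4 → I/E on L4; bus BusRd; mem=50
  op14 P0: store L6 := 46 → M/I on L6; bus BusUpgr; mem=43
  op15 P0: load  L0 → E/I on L0; bus BusRd; mem=20
  op16 P0: store L6 := 64 → M/I on L6; bus (none); mem=43
  op17 P0: store L3 := 48 → M/I on L3; bus BusRdX; mem=20
  op18 P1: store L6 := 65 → I/M on L6; bus BusRdX Flush; mem=64
  op19 P0: load  L0 → E/I on L0; bus (none); mem=20
  op20 P0: store L6 := 13 → M/I on L6; bus BusRdX Flush; mem=65
  op21 P0: store L4 := 20 → M/I on L4; bus BusRdX; mem=50
  op22 P1: store L4 := 72 → I/M on L4; bus BusRdX Flush; mem=20
  op23 P0: load  L6 → M/I on L6; bus (none); mem=65
  op24 P0: store L0 := 55 → M/I on L0; bus (none); mem=20
  op25 P0: load  L6 → M/I on L6; bus (none); mem=65
  op26 P1: load  L6 → S/S on L6; bus BusRd Flush; mem=13
  op27 P0: store L6 := 76 → M/I on L6; bus BusUpgr; mem=13
  op28 P0: load  L6 → M/I on L6; bus (none); mem=13
  op29 P1: load  L6 → S/S on L6; bus BusRd Flush; mem=76
  op30 P1: load  L5 → I/E on L5; bus BusRd; mem=80

memory[L4] = 20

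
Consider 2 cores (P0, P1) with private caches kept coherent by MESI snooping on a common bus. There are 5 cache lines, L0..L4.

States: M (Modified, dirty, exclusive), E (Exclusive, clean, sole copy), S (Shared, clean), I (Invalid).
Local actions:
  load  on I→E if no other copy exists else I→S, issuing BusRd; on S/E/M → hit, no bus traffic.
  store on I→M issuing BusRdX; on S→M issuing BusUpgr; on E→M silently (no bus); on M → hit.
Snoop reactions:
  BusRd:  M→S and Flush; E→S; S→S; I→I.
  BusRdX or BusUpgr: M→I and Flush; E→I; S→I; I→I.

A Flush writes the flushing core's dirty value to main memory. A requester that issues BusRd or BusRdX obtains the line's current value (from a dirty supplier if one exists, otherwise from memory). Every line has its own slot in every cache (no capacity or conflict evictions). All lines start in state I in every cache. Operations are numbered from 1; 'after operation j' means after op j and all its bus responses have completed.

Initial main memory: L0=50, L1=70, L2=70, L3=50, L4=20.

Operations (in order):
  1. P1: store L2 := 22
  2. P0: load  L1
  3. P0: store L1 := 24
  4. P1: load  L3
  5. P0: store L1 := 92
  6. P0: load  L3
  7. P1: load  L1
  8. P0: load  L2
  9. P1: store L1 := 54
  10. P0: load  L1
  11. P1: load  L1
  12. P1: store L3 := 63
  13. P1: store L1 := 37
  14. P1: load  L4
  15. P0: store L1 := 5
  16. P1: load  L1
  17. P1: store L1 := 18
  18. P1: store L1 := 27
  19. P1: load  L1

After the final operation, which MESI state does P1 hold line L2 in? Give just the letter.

step 1: P1: store L2 := 22  ⟶  IM  (L2)  txn=BusRdX  M[L2]=70
step 2: P0: load  L1  ⟶  EI  (L1)  txn=BusRd  M[L1]=70
step 3: P0: store L1 := 24  ⟶  MI  (L1)  txn=∅  M[L1]=70
step 4: P1: load  L3  ⟶  IE  (L3)  txn=BusRd  M[L3]=50
step 5: P0: store L1 := 92  ⟶  MI  (L1)  txn=∅  M[L1]=70
step 6: P0: load  L3  ⟶  SS  (L3)  txn=BusRd  M[L3]=50
step 7: P1: load  L1  ⟶  SS  (L1)  txn=BusRd+Flush  M[L1]=92
step 8: P0: load  L2  ⟶  SS  (L2)  txn=BusRd+Flush  M[L2]=22
step 9: P1: store L1 := 54  ⟶  IM  (L1)  txn=BusUpgr  M[L1]=92
step 10: P0: load  L1  ⟶  SS  (L1)  txn=BusRd+Flush  M[L1]=54
step 11: P1: load  L1  ⟶  SS  (L1)  txn=∅  M[L1]=54
step 12: P1: store L3 := 63  ⟶  IM  (L3)  txn=BusUpgr  M[L3]=50
step 13: P1: store L1 := 37  ⟶  IM  (L1)  txn=BusUpgr  M[L1]=54
step 14: P1: load  L4  ⟶  IE  (L4)  txn=BusRd  M[L4]=20
step 15: P0: store L1 := 5  ⟶  MI  (L1)  txn=BusRdX+Flush  M[L1]=37
step 16: P1: load  L1  ⟶  SS  (L1)  txn=BusRd+Flush  M[L1]=5
step 17: P1: store L1 := 18  ⟶  IM  (L1)  txn=BusUpgr  M[L1]=5
step 18: P1: store L1 := 27  ⟶  IM  (L1)  txn=∅  M[L1]=5
step 19: P1: load  L1  ⟶  IM  (L1)  txn=∅  M[L1]=5

state = S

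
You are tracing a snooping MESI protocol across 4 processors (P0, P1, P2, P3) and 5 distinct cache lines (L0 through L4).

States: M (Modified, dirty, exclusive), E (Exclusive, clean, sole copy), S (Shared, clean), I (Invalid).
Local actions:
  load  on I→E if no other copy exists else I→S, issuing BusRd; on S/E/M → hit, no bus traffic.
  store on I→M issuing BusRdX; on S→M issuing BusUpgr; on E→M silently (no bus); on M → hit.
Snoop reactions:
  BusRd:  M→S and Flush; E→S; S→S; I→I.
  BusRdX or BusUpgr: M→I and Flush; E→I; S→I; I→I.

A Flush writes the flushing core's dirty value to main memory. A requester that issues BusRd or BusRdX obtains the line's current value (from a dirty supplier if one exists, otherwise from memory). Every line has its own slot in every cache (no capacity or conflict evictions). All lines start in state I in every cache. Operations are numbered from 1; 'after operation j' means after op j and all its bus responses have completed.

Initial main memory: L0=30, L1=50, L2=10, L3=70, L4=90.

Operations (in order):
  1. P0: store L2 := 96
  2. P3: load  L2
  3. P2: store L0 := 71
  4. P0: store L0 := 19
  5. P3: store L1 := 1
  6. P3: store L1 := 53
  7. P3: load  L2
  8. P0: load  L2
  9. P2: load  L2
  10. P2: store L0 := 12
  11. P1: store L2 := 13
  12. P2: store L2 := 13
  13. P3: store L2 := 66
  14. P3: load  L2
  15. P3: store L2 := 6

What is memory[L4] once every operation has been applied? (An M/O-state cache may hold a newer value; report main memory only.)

memory[L4] = 90

  op1 P0: store L2 := 96 → M/I/I/I on L2; bus BusRdX; mem=10
  op2 P3: load  L2 → S/I/I/S on L2; bus BusRd Flush; mem=96
  op3 P2: store L0 := 71 → I/I/M/I on L0; bus BusRdX; mem=30
  op4 P0: store L0 := 19 → M/I/I/I on L0; bus BusRdX Flush; mem=71
  op5 P3: store L1 := 1 → I/I/I/M on L1; bus BusRdX; mem=50
  op6 P3: store L1 := 53 → I/I/I/M on L1; bus (none); mem=50
  op7 P3: load  L2 → S/I/I/S on L2; bus (none); mem=96
  op8 P0: load  L2 → S/I/I/S on L2; bus (none); mem=96
  op9 P2: load  L2 → S/I/S/S on L2; bus BusRd; mem=96
  op10 P2: store L0 := 12 → I/I/M/I on L0; bus BusRdX Flush; mem=19
  op11 P1: store L2 := 13 → I/M/I/I on L2; bus BusRdX; mem=96
  op12 P2: store L2 := 13 → I/I/M/I on L2; bus BusRdX Flush; mem=13
  op13 P3: store L2 := 66 → I/I/I/M on L2; bus BusRdX Flush; mem=13
  op14 P3: load  L2 → I/I/I/M on L2; bus (none); mem=13
  op15 P3: store L2 := 6 → I/I/I/M on L2; bus (none); mem=13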